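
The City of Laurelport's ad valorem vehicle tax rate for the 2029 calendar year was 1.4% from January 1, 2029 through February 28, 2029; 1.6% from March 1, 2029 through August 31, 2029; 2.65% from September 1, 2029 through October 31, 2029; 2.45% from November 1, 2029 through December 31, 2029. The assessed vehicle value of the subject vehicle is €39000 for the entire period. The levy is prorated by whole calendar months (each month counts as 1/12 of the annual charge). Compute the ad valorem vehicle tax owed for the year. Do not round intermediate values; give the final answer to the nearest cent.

€734.50

January 1 – February 28, 2029: 2 months at 1.4% → €39000 × 1.4% × 2/12 = €91.0000
March 1 – August 31, 2029: 6 months at 1.6% → €39000 × 1.6% × 6/12 = €312.0000
September 1 – October 31, 2029: 2 months at 2.65% → €39000 × 2.65% × 2/12 = €172.2500
November 1 – December 31, 2029: 2 months at 2.45% → €39000 × 2.45% × 2/12 = €159.2500
Total = €734.5000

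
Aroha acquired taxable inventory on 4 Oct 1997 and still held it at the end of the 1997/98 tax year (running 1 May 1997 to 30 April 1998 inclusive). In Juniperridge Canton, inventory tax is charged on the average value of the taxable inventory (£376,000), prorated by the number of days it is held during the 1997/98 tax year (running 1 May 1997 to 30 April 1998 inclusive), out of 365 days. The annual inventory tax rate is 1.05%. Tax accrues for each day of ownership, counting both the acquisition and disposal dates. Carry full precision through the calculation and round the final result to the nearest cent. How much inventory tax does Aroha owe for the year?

Days held (4 Oct 1997 – 30 Apr 1998): 209 out of 365
Tax = £376,000 × 1.05% × 209/365 = £2,260.6356

£2,260.64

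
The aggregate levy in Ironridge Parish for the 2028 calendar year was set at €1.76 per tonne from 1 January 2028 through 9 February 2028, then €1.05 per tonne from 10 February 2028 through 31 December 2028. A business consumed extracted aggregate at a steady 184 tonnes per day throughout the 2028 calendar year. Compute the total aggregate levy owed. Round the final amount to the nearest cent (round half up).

€75,936.80

1 January – 9 February 2028: 40 days × 184 tonnes/day = 7,360 tonnes at €1.76/tonne → €12,953.60
10 February – 31 December 2028: 326 days × 184 tonnes/day = 59,984 tonnes at €1.05/tonne → €62,983.20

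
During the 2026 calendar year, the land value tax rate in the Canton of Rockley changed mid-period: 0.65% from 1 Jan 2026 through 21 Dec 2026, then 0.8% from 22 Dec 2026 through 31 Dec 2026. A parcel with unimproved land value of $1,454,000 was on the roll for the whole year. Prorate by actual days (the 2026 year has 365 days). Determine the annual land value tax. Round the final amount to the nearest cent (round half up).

$9,510.75

1 Jan – 21 Dec 2026: 355 days at 0.65% → $1,454,000 × 0.65% × 355/365 = $9,192.0685
22 Dec – 31 Dec 2026: 10 days at 0.8% → $1,454,000 × 0.8% × 10/365 = $318.6849
Total = $9,510.7534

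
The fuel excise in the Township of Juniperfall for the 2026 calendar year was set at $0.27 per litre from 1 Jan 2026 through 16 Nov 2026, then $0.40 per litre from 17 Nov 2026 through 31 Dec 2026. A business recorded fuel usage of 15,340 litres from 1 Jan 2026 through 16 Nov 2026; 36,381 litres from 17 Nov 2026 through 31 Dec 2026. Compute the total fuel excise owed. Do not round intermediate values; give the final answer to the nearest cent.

$18,694.20

1 Jan – 16 Nov 2026: 15,340 litres at $0.27/litre → $4,141.80
17 Nov – 31 Dec 2026: 36,381 litres at $0.40/litre → $14,552.40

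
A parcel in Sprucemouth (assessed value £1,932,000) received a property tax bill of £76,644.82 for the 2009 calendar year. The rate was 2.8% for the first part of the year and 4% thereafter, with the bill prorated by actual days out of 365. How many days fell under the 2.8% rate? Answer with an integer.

Let d = days at the first rate; then 365 − d days at the second rate.
£1,932,000 × [2.8%·d + 4%·(365−d)] / 365 = £76,644.82
Solving gives d = 10, so the new rate took effect on 11 January 2009.

10 days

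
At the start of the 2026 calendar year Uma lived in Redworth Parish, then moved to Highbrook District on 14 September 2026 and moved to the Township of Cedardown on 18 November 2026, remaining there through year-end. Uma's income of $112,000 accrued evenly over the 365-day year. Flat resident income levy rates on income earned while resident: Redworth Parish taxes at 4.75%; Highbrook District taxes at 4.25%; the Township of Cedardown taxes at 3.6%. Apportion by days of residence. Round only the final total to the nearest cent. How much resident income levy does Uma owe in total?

Redworth Parish, 1 January – 13 September 2026: 256 days → $112,000 × 4.75% × 256/365 = $3,731.2877
Highbrook District, 14 September – 17 November 2026: 65 days → $112,000 × 4.25% × 65/365 = $847.6712
The Township of Cedardown, 18 November – 31 December 2026: 44 days → $112,000 × 3.6% × 44/365 = $486.0493
Total = $5,065.0082

$5,065.01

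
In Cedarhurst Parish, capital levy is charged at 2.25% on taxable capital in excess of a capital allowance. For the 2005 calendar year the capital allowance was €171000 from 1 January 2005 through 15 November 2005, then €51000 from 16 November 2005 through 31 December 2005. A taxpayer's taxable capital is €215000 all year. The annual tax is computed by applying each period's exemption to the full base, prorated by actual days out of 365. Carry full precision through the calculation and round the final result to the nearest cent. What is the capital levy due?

1 January – 15 November 2005: 319 days, exemption €171000 → (€215000 − €171000) × 2.25% × 319/365 = €865.2329
16 November – 31 December 2005: 46 days, exemption €51000 → (€215000 − €51000) × 2.25% × 46/365 = €465.0411
Total = €1330.2740

€1330.27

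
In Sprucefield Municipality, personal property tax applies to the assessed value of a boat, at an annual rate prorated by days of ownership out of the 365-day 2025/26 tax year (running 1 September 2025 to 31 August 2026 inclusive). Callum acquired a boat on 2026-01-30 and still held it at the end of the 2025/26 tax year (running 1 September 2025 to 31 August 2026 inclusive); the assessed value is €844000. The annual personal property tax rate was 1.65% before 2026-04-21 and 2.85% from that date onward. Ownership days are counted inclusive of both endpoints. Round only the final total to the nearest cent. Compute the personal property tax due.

2026-01-30 to 2026-04-20: 81 days at 1.65% → €844000 × 1.65% × 81/365 = €3090.4274
2026-04-21 to 2026-08-31: 133 days at 2.85% → €844000 × 2.85% × 133/365 = €8764.8822
Total = €11855.3096

€11855.31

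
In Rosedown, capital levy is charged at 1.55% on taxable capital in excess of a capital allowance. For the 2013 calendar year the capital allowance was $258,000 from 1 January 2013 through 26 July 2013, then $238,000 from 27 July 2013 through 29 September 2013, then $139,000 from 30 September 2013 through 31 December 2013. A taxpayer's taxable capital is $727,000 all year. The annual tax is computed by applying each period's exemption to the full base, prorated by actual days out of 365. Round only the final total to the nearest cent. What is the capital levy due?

1 January – 26 July 2013: 207 days, exemption $258,000 → ($727,000 − $258,000) × 1.55% × 207/365 = $4,122.7027
27 July – 29 September 2013: 65 days, exemption $238,000 → ($727,000 − $238,000) × 1.55% × 65/365 = $1,349.7740
30 September – 31 December 2013: 93 days, exemption $139,000 → ($727,000 − $139,000) × 1.55% × 93/365 = $2,322.1973
Total = $7,794.6740

$7,794.67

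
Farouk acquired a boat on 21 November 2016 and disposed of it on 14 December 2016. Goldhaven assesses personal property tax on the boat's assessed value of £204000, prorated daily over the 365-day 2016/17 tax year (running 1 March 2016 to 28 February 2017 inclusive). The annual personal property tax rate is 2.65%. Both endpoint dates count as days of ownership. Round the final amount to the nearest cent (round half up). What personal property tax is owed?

Days held (21 November – 14 December 2016): 24 out of 365
Tax = £204000 × 2.65% × 24/365 = £355.4630

£355.46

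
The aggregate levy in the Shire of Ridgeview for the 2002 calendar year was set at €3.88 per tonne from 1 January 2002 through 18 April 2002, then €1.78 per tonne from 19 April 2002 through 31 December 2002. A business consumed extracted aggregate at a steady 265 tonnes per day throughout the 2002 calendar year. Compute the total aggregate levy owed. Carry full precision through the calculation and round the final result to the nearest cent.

€232,272.50

1 January – 18 April 2002: 108 days × 265 tonnes/day = 28,620 tonnes at €3.88/tonne → €111,045.60
19 April – 31 December 2002: 257 days × 265 tonnes/day = 68,105 tonnes at €1.78/tonne → €121,226.90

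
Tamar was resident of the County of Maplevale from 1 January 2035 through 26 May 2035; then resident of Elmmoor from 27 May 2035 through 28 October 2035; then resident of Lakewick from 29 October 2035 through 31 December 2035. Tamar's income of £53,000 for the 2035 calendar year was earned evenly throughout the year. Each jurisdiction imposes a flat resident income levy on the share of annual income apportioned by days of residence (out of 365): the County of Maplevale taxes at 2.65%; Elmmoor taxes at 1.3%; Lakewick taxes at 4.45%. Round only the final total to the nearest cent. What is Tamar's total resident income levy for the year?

The County of Maplevale, 1 January – 26 May 2035: 146 days → £53,000 × 2.65% × 146/365 = £561.8000
Elmmoor, 27 May – 28 October 2035: 155 days → £53,000 × 1.3% × 155/365 = £292.5890
Lakewick, 29 October – 31 December 2035: 64 days → £53,000 × 4.45% × 64/365 = £413.5452
Total = £1,267.9342

£1,267.93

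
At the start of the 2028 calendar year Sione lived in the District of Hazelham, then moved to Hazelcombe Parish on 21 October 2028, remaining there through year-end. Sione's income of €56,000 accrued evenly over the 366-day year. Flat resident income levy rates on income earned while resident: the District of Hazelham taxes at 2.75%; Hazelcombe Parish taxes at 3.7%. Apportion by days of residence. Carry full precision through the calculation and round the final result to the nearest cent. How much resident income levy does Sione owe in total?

€1,644.66

The District of Hazelham, 1 January – 20 October 2028: 294 days → €56,000 × 2.75% × 294/366 = €1,237.0492
Hazelcombe Parish, 21 October – 31 December 2028: 72 days → €56,000 × 3.7% × 72/366 = €407.6066
Total = €1,644.6557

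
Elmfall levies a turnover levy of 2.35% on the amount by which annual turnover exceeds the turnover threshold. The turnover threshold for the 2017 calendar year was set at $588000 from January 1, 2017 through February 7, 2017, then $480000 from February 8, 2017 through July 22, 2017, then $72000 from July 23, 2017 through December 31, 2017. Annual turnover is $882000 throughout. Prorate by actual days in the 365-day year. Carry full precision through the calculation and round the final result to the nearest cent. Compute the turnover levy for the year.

$13438.27

January 1 – February 7, 2017: 38 days, exemption $588000 → ($882000 − $588000) × 2.35% × 38/365 = $719.2932
February 8 – July 22, 2017: 165 days, exemption $480000 → ($882000 − $480000) × 2.35% × 165/365 = $4270.5616
July 23 – December 31, 2017: 162 days, exemption $72000 → ($882000 − $72000) × 2.35% × 162/365 = $8448.4110
Total = $13438.2658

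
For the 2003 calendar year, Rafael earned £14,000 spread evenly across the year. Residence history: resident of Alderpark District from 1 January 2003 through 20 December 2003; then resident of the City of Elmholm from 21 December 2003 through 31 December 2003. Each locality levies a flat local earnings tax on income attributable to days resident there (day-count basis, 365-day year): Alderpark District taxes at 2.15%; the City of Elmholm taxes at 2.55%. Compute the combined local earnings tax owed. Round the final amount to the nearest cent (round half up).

Alderpark District, 1 January – 20 December 2003: 354 days → £14,000 × 2.15% × 354/365 = £291.9288
The City of Elmholm, 21 December – 31 December 2003: 11 days → £14,000 × 2.55% × 11/365 = £10.7589
Total = £302.6877

£302.69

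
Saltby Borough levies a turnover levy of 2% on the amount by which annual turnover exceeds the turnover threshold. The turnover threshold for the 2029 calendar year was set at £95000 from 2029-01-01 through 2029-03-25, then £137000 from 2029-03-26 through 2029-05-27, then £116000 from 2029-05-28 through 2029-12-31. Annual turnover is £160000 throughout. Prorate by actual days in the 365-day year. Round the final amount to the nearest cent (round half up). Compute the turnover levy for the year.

£904.16

2029-01-01 to 2029-03-25: 84 days, exemption £95000 → (£160000 − £95000) × 2% × 84/365 = £299.1781
2029-03-26 to 2029-05-27: 63 days, exemption £137000 → (£160000 − £137000) × 2% × 63/365 = £79.3973
2029-05-28 to 2029-12-31: 218 days, exemption £116000 → (£160000 − £116000) × 2% × 218/365 = £525.5890
Total = £904.1644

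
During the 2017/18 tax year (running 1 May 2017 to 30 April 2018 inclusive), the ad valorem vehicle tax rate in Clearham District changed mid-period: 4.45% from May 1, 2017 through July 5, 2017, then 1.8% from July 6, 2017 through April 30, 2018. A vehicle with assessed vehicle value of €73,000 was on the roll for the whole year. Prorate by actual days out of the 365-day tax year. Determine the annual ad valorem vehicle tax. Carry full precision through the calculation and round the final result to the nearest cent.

May 1 – July 5, 2017: 66 days at 4.45% → €73,000 × 4.45% × 66/365 = €587.4000
July 6, 2017 – April 30, 2018: 299 days at 1.8% → €73,000 × 1.8% × 299/365 = €1,076.4000
Total = €1,663.8000

€1,663.80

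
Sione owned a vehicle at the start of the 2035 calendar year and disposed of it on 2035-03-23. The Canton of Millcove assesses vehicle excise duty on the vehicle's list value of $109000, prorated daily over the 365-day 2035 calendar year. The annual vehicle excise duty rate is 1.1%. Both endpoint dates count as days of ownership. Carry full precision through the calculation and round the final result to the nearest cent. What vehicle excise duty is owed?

Days held (2035-01-01 to 2035-03-23): 82 out of 365
Tax = $109000 × 1.1% × 82/365 = $269.3644

$269.36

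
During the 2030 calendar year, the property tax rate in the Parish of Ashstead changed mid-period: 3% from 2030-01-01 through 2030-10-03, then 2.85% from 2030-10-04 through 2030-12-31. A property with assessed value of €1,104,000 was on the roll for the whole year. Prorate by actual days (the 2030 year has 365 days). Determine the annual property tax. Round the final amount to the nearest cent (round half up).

€32,716.21

2030-01-01 to 2030-10-03: 276 days at 3% → €1,104,000 × 3% × 276/365 = €25,044.1644
2030-10-04 to 2030-12-31: 89 days at 2.85% → €1,104,000 × 2.85% × 89/365 = €7,672.0438
Total = €32,716.2082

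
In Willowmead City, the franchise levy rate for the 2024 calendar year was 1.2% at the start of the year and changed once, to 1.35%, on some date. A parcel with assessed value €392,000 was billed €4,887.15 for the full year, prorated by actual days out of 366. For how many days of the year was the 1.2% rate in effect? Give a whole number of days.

Let d = days at the first rate; then 366 − d days at the second rate.
€392,000 × [1.2%·d + 1.35%·(366−d)] / 366 = €4,887.15
Solving gives d = 252, so the new rate took effect on September 9, 2024.

252 days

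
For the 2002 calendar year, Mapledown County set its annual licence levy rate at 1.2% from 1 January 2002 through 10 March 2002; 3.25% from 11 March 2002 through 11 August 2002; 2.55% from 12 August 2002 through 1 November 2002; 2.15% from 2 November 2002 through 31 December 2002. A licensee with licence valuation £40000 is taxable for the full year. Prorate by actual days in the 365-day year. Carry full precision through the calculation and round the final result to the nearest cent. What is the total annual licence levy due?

1 January – 10 March 2002: 69 days at 1.2% → £40000 × 1.2% × 69/365 = £90.7397
11 March – 11 August 2002: 154 days at 3.25% → £40000 × 3.25% × 154/365 = £548.4932
12 August – 1 November 2002: 82 days at 2.55% → £40000 × 2.55% × 82/365 = £229.1507
2 November – 31 December 2002: 60 days at 2.15% → £40000 × 2.15% × 60/365 = £141.3699
Total = £1009.7534

£1009.75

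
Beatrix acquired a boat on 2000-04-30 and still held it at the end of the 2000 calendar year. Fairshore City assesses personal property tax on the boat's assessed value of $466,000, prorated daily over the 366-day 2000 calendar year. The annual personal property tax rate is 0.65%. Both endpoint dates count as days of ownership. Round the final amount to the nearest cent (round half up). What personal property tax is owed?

$2,035.89

Days held (2000-04-30 to 2000-12-31): 246 out of 366
Tax = $466,000 × 0.65% × 246/366 = $2,035.8852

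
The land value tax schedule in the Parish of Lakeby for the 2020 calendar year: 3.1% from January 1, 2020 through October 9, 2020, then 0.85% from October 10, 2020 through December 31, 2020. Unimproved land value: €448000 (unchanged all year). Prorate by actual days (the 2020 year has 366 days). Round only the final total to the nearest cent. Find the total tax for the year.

January 1 – October 9, 2020: 283 days at 3.1% → €448000 × 3.1% × 283/366 = €10738.5355
October 10 – December 31, 2020: 83 days at 0.85% → €448000 × 0.85% × 83/366 = €863.5628
Total = €11602.0984

€11602.10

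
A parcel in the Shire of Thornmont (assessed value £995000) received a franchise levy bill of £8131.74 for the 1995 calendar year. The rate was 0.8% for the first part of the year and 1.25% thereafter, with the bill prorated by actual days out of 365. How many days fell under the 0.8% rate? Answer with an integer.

Let d = days at the first rate; then 365 − d days at the second rate.
£995000 × [0.8%·d + 1.25%·(365−d)] / 365 = £8131.74
Solving gives d = 351, so the new rate took effect on 18 Dec 1995.

351 days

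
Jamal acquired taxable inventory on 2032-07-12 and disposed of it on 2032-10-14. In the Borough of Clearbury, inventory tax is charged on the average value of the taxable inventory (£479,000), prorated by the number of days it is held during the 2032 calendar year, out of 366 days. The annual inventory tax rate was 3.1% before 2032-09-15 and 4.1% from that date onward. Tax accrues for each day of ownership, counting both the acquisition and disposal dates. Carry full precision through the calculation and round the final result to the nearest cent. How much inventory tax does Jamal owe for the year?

2032-07-12 to 2032-09-14: 65 days at 3.1% → £479,000 × 3.1% × 65/366 = £2,637.1175
2032-09-15 to 2032-10-14: 30 days at 4.1% → £479,000 × 4.1% × 30/366 = £1,609.7541
Total = £4,246.8716

£4,246.87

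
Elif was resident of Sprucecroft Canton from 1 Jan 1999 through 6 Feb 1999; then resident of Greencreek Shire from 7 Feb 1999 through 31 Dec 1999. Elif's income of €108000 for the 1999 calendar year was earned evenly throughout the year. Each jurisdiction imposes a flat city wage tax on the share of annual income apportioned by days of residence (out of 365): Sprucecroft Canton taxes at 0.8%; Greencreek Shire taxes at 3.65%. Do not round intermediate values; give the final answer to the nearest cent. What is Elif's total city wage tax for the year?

€3629.98

Sprucecroft Canton, 1 Jan – 6 Feb 1999: 37 days → €108000 × 0.8% × 37/365 = €87.5836
Greencreek Shire, 7 Feb – 31 Dec 1999: 328 days → €108000 × 3.65% × 328/365 = €3542.4000
Total = €3629.9836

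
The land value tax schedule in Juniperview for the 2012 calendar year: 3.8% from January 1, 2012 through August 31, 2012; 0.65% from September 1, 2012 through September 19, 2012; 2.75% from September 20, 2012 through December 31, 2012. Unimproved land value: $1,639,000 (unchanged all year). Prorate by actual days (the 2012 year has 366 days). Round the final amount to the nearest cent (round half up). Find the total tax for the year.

$54,758.72

January 1 – August 31, 2012: 244 days at 3.8% → $1,639,000 × 3.8% × 244/366 = $41,521.3333
September 1 – September 19, 2012: 19 days at 0.65% → $1,639,000 × 0.65% × 19/366 = $553.0505
September 20 – December 31, 2012: 103 days at 2.75% → $1,639,000 × 2.75% × 103/366 = $12,684.3374
Total = $54,758.7213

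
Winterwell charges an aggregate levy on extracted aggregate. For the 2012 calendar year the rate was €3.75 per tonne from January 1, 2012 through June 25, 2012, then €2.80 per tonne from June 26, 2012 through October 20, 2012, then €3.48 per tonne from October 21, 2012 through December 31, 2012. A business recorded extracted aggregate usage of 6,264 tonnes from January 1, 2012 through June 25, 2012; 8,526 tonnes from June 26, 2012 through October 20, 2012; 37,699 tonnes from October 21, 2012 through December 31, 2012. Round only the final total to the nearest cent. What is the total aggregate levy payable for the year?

€178555.32

January 1 – June 25, 2012: 6,264 tonnes at €3.75/tonne → €23490.00
June 26 – October 20, 2012: 8,526 tonnes at €2.80/tonne → €23872.80
October 21 – December 31, 2012: 37,699 tonnes at €3.48/tonne → €131192.52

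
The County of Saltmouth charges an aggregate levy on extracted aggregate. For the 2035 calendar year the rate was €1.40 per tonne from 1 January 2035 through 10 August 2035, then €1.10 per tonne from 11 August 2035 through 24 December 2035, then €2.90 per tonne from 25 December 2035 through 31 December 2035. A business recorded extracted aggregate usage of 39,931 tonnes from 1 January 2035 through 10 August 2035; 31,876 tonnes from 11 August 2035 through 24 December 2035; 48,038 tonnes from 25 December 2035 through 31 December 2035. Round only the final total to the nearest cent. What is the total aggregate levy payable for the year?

1 January – 10 August 2035: 39,931 tonnes at €1.40/tonne → €55,903.40
11 August – 24 December 2035: 31,876 tonnes at €1.10/tonne → €35,063.60
25 December – 31 December 2035: 48,038 tonnes at €2.90/tonne → €139,310.20

€230,277.20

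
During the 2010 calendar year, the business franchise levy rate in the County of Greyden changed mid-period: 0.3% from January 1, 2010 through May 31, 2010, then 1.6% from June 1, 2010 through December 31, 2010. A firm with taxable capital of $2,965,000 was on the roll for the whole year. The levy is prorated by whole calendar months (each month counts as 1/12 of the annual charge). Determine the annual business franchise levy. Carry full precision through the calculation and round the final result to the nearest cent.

January 1 – May 31, 2010: 5 months at 0.3% → $2,965,000 × 0.3% × 5/12 = $3,706.2500
June 1 – December 31, 2010: 7 months at 1.6% → $2,965,000 × 1.6% × 7/12 = $27,673.3333
Total = $31,379.5833

$31,379.58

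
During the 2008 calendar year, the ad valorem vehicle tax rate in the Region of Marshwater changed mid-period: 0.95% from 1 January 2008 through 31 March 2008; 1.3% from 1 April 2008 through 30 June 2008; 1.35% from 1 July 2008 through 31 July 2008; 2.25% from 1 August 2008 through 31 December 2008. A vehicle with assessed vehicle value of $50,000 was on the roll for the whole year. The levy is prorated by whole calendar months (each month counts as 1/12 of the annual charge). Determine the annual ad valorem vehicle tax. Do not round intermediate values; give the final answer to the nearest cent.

1 January – 31 March 2008: 3 months at 0.95% → $50,000 × 0.95% × 3/12 = $118.7500
1 April – 30 June 2008: 3 months at 1.3% → $50,000 × 1.3% × 3/12 = $162.5000
1 July – 31 July 2008: 1 month at 1.35% → $50,000 × 1.35% × 1/12 = $56.2500
1 August – 31 December 2008: 5 months at 2.25% → $50,000 × 2.25% × 5/12 = $468.7500
Total = $806.2500

$806.25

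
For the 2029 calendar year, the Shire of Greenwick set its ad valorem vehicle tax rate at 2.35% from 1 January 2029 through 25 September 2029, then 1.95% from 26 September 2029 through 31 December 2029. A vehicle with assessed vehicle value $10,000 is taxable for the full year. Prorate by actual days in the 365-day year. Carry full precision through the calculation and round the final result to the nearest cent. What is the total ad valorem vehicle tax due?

$224.37

1 January – 25 September 2029: 268 days at 2.35% → $10,000 × 2.35% × 268/365 = $172.5479
26 September – 31 December 2029: 97 days at 1.95% → $10,000 × 1.95% × 97/365 = $51.8219
Total = $224.3699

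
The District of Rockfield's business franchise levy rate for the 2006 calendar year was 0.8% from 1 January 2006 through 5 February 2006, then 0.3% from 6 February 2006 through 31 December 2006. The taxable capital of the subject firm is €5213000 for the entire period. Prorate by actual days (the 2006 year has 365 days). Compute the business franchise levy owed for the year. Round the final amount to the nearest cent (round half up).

1 January – 5 February 2006: 36 days at 0.8% → €5213000 × 0.8% × 36/365 = €4113.2712
6 February – 31 December 2006: 329 days at 0.3% → €5213000 × 0.3% × 329/365 = €14096.5233
Total = €18209.7945

€18209.79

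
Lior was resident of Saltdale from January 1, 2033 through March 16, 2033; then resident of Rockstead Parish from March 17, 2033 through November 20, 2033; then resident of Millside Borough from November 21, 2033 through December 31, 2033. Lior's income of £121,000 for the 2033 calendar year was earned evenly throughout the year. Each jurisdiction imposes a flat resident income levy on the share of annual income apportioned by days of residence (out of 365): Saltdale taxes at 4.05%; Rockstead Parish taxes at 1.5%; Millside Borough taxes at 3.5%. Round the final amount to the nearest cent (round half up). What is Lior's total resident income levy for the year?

£2,720.84

Saltdale, January 1 – March 16, 2033: 75 days → £121,000 × 4.05% × 75/365 = £1,006.9521
Rockstead Parish, March 17 – November 20, 2033: 249 days → £121,000 × 1.5% × 249/365 = £1,238.1781
Millside Borough, November 21 – December 31, 2033: 41 days → £121,000 × 3.5% × 41/365 = £475.7123
Total = £2,720.8425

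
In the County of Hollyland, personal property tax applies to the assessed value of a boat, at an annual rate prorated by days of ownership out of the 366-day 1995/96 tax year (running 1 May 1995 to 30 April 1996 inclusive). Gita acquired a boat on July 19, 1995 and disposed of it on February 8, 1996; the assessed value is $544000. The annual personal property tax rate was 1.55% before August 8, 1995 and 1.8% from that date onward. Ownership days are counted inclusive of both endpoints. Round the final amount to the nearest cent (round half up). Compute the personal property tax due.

July 19 – August 7, 1995: 20 days at 1.55% → $544000 × 1.55% × 20/366 = $460.7650
August 8, 1995 – February 8, 1996: 185 days at 1.8% → $544000 × 1.8% × 185/366 = $4949.5082
Total = $5410.2732

$5410.27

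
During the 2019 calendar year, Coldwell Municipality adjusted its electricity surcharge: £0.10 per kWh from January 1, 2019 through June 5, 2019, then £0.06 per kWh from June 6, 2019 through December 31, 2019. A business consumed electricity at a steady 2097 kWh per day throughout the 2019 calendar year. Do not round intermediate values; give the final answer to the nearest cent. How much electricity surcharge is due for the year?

January 1 – June 5, 2019: 156 days × 2097 kWh/day = 327,132 kWh at £0.10/kWh → £32,713.20
June 6 – December 31, 2019: 209 days × 2097 kWh/day = 438,273 kWh at £0.06/kWh → £26,296.38

£59,009.58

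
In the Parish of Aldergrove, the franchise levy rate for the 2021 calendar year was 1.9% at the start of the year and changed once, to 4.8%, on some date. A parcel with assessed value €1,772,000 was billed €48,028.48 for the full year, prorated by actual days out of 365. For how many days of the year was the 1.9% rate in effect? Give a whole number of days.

263 days

Let d = days at the first rate; then 365 − d days at the second rate.
€1,772,000 × [1.9%·d + 4.8%·(365−d)] / 365 = €48,028.48
Solving gives d = 263, so the new rate took effect on September 21, 2021.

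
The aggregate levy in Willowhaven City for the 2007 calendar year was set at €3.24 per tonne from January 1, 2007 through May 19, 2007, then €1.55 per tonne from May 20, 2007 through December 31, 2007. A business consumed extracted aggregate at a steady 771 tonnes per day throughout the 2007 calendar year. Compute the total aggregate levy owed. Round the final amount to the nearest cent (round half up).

January 1 – May 19, 2007: 139 days × 771 tonnes/day = 107,169 tonnes at €3.24/tonne → €347,227.56
May 20 – December 31, 2007: 226 days × 771 tonnes/day = 174,246 tonnes at €1.55/tonne → €270,081.30

€617,308.86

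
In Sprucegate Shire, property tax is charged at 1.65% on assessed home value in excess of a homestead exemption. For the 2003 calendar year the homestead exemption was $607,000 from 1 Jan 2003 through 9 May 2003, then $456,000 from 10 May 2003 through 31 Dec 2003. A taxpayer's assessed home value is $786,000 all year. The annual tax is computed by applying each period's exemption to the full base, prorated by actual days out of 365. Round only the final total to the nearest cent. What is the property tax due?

$4,564.44

1 Jan – 9 May 2003: 129 days, exemption $607,000 → ($786,000 − $607,000) × 1.65% × 129/365 = $1,043.8397
10 May – 31 Dec 2003: 236 days, exemption $456,000 → ($786,000 − $456,000) × 1.65% × 236/365 = $3,520.6027
Total = $4,564.4425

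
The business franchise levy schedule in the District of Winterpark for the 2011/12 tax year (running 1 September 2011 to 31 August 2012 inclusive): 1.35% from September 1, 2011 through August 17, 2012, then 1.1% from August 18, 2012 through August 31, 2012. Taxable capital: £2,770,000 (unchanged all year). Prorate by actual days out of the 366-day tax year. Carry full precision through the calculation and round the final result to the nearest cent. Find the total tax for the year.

£37,130.11

September 1, 2011 – August 17, 2012: 352 days at 1.35% → £2,770,000 × 1.35% × 352/366 = £35,964.5902
August 18 – August 31, 2012: 14 days at 1.1% → £2,770,000 × 1.1% × 14/366 = £1,165.5191
Total = £37,130.1093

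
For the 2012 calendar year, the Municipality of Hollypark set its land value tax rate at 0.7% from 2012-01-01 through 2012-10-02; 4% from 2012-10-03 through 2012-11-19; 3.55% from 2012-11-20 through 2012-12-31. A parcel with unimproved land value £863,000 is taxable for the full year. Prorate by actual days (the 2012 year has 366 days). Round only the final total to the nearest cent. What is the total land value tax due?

£12,598.39

2012-01-01 to 2012-10-02: 276 days at 0.7% → £863,000 × 0.7% × 276/366 = £4,555.5082
2012-10-03 to 2012-11-19: 48 days at 4% → £863,000 × 4% × 48/366 = £4,527.2131
2012-11-20 to 2012-12-31: 42 days at 3.55% → £863,000 × 3.55% × 42/366 = £3,515.6639
Total = £12,598.3852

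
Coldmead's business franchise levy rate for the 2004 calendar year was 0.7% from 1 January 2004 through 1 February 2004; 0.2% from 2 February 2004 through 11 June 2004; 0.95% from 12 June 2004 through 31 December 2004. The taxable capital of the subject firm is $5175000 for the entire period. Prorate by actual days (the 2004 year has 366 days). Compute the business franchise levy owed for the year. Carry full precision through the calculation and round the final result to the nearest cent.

$34139.45

1 January – 1 February 2004: 32 days at 0.7% → $5175000 × 0.7% × 32/366 = $3167.2131
2 February – 11 June 2004: 131 days at 0.2% → $5175000 × 0.2% × 131/366 = $3704.5082
12 June – 31 December 2004: 203 days at 0.95% → $5175000 × 0.95% × 203/366 = $27267.7254
Total = $34139.4467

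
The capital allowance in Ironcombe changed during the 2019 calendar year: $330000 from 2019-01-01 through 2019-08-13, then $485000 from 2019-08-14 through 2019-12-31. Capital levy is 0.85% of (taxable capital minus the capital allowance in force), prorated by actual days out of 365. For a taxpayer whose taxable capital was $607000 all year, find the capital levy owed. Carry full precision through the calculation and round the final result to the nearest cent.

$1849.16

2019-01-01 to 2019-08-13: 225 days, exemption $330000 → ($607000 − $330000) × 0.85% × 225/365 = $1451.4041
2019-08-14 to 2019-12-31: 140 days, exemption $485000 → ($607000 − $485000) × 0.85% × 140/365 = $397.7534
Total = $1849.1575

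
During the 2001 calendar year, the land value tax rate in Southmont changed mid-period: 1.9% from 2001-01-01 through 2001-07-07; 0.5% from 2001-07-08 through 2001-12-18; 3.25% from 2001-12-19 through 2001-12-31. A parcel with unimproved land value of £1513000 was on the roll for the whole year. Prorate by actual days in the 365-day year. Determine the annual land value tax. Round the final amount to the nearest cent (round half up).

£19957.09

2001-01-01 to 2001-07-07: 188 days at 1.9% → £1513000 × 1.9% × 188/365 = £14806.6740
2001-07-08 to 2001-12-18: 164 days at 0.5% → £1513000 × 0.5% × 164/365 = £3399.0685
2001-12-19 to 2001-12-31: 13 days at 3.25% → £1513000 × 3.25% × 13/365 = £1751.3493
Total = £19957.0918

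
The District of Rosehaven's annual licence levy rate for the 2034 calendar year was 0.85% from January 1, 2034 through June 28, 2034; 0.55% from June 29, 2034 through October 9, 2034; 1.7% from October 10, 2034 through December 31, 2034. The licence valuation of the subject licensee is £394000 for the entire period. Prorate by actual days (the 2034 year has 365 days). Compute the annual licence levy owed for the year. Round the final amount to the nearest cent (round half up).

January 1 – June 28, 2034: 179 days at 0.85% → £394000 × 0.85% × 179/365 = £1642.3863
June 29 – October 9, 2034: 103 days at 0.55% → £394000 × 0.55% × 103/365 = £611.5096
October 10 – December 31, 2034: 83 days at 1.7% → £394000 × 1.7% × 83/365 = £1523.1068
Total = £3777.0027

£3777.00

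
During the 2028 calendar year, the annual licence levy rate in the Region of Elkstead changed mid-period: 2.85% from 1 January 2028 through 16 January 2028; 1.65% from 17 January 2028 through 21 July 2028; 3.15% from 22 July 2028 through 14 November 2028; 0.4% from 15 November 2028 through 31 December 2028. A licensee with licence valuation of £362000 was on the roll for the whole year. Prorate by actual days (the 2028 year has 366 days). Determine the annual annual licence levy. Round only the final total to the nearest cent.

1 January – 16 January 2028: 16 days at 2.85% → £362000 × 2.85% × 16/366 = £451.0164
17 January – 21 July 2028: 187 days at 1.65% → £362000 × 1.65% × 187/366 = £3051.7787
22 July – 14 November 2028: 116 days at 3.15% → £362000 × 3.15% × 116/366 = £3614.0656
15 November – 31 December 2028: 47 days at 0.4% → £362000 × 0.4% × 47/366 = £185.9454
Total = £7302.8060

£7302.81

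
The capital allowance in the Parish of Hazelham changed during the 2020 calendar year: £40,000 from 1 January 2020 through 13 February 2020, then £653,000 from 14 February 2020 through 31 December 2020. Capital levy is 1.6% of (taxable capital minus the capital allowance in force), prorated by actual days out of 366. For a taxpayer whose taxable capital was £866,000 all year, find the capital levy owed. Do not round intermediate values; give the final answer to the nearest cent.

1 January – 13 February 2020: 44 days, exemption £40,000 → (£866,000 − £40,000) × 1.6% × 44/366 = £1,588.8087
14 February – 31 December 2020: 322 days, exemption £653,000 → (£866,000 − £653,000) × 1.6% × 322/366 = £2,998.2951
Total = £4,587.1038

£4,587.10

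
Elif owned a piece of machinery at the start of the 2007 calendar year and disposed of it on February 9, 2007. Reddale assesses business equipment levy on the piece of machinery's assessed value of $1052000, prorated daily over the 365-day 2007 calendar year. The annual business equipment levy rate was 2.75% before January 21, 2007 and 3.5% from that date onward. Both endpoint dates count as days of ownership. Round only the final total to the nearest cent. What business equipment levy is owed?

$3602.74

January 1 – January 20, 2007: 20 days at 2.75% → $1052000 × 2.75% × 20/365 = $1585.2055
January 21 – February 9, 2007: 20 days at 3.5% → $1052000 × 3.5% × 20/365 = $2017.5342
Total = $3602.7397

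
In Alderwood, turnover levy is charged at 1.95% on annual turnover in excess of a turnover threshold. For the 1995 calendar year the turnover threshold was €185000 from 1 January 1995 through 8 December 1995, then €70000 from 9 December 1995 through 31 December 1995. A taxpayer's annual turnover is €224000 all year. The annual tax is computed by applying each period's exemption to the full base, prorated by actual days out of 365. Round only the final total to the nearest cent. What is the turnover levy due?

€901.81

1 January – 8 December 1995: 342 days, exemption €185000 → (€224000 − €185000) × 1.95% × 342/365 = €712.5781
9 December – 31 December 1995: 23 days, exemption €70000 → (€224000 − €70000) × 1.95% × 23/365 = €189.2301
Total = €901.8082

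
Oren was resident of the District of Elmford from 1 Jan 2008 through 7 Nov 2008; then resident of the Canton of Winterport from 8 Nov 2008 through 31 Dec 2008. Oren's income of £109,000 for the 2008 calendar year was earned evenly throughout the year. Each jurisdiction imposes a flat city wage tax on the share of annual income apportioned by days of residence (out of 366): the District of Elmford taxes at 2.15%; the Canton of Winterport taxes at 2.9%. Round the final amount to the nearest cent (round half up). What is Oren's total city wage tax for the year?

£2,464.11

The District of Elmford, 1 Jan – 7 Nov 2008: 312 days → £109,000 × 2.15% × 312/366 = £1,997.7377
The Canton of Winterport, 8 Nov – 31 Dec 2008: 54 days → £109,000 × 2.9% × 54/366 = £466.3770
Total = £2,464.1148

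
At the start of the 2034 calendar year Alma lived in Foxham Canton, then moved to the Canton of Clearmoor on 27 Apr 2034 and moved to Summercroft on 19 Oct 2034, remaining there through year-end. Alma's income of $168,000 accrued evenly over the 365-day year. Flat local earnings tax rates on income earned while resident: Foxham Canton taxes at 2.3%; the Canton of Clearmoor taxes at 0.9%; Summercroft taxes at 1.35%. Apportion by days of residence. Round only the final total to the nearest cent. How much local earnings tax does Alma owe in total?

$2,412.76

Foxham Canton, 1 Jan – 26 Apr 2034: 116 days → $168,000 × 2.3% × 116/365 = $1,228.0110
The Canton of Clearmoor, 27 Apr – 18 Oct 2034: 175 days → $168,000 × 0.9% × 175/365 = $724.9315
Summercroft, 19 Oct – 31 Dec 2034: 74 days → $168,000 × 1.35% × 74/365 = $459.8137
Total = $2,412.7562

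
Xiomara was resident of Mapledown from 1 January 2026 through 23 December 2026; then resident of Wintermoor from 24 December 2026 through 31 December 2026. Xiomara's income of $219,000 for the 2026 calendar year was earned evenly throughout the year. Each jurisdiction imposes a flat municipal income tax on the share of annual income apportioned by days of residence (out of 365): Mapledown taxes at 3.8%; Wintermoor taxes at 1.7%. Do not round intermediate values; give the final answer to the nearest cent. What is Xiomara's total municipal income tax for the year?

Mapledown, 1 January – 23 December 2026: 357 days → $219,000 × 3.8% × 357/365 = $8,139.6000
Wintermoor, 24 December – 31 December 2026: 8 days → $219,000 × 1.7% × 8/365 = $81.6000
Total = $8,221.2000

$8,221.20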